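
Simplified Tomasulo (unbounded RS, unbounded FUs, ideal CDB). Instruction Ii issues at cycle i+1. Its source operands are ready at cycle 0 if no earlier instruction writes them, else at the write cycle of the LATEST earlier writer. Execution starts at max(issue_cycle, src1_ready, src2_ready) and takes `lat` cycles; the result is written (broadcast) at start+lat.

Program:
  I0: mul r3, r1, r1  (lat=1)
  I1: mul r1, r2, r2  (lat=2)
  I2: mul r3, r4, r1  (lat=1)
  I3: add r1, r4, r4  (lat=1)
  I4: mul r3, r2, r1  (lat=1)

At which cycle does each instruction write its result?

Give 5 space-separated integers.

I0 mul r3: issue@1 deps=(None,None) exec_start@1 write@2
I1 mul r1: issue@2 deps=(None,None) exec_start@2 write@4
I2 mul r3: issue@3 deps=(None,1) exec_start@4 write@5
I3 add r1: issue@4 deps=(None,None) exec_start@4 write@5
I4 mul r3: issue@5 deps=(None,3) exec_start@5 write@6

Answer: 2 4 5 5 6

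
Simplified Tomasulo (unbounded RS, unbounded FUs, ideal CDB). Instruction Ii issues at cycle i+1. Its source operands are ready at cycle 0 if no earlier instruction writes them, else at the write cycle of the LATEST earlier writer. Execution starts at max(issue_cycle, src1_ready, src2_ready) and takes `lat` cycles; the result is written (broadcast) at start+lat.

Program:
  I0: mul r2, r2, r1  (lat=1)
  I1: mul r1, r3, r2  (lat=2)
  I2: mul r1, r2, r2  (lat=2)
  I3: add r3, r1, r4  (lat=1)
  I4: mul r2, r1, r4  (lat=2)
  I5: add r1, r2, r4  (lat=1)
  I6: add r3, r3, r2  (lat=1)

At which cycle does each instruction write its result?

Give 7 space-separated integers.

I0 mul r2: issue@1 deps=(None,None) exec_start@1 write@2
I1 mul r1: issue@2 deps=(None,0) exec_start@2 write@4
I2 mul r1: issue@3 deps=(0,0) exec_start@3 write@5
I3 add r3: issue@4 deps=(2,None) exec_start@5 write@6
I4 mul r2: issue@5 deps=(2,None) exec_start@5 write@7
I5 add r1: issue@6 deps=(4,None) exec_start@7 write@8
I6 add r3: issue@7 deps=(3,4) exec_start@7 write@8

Answer: 2 4 5 6 7 8 8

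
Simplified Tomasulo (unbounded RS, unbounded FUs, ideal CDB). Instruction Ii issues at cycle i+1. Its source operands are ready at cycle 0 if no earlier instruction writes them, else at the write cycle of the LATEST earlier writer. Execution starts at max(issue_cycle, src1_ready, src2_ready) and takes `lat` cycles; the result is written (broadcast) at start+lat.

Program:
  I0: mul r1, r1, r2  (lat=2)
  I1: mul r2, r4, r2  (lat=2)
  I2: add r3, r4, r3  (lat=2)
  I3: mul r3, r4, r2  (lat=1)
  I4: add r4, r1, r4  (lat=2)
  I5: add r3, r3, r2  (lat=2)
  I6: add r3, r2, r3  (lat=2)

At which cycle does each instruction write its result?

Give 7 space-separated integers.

Answer: 3 4 5 5 7 8 10

Derivation:
I0 mul r1: issue@1 deps=(None,None) exec_start@1 write@3
I1 mul r2: issue@2 deps=(None,None) exec_start@2 write@4
I2 add r3: issue@3 deps=(None,None) exec_start@3 write@5
I3 mul r3: issue@4 deps=(None,1) exec_start@4 write@5
I4 add r4: issue@5 deps=(0,None) exec_start@5 write@7
I5 add r3: issue@6 deps=(3,1) exec_start@6 write@8
I6 add r3: issue@7 deps=(1,5) exec_start@8 write@10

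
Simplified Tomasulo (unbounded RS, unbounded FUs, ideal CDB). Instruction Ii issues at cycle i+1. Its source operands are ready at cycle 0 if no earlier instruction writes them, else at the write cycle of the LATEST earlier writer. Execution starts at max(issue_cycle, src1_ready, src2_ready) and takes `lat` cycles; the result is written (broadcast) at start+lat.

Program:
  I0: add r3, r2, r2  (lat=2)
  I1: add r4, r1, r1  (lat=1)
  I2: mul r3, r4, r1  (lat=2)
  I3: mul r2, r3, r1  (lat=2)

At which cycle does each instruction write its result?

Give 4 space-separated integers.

Answer: 3 3 5 7

Derivation:
I0 add r3: issue@1 deps=(None,None) exec_start@1 write@3
I1 add r4: issue@2 deps=(None,None) exec_start@2 write@3
I2 mul r3: issue@3 deps=(1,None) exec_start@3 write@5
I3 mul r2: issue@4 deps=(2,None) exec_start@5 write@7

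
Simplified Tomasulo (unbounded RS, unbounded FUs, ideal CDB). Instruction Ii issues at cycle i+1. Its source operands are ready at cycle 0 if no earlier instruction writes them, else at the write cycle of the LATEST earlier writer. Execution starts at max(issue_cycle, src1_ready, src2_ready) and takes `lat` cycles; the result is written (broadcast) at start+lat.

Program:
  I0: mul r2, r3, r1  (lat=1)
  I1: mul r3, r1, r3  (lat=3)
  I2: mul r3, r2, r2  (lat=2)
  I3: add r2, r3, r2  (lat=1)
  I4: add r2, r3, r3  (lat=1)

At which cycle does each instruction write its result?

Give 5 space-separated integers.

Answer: 2 5 5 6 6

Derivation:
I0 mul r2: issue@1 deps=(None,None) exec_start@1 write@2
I1 mul r3: issue@2 deps=(None,None) exec_start@2 write@5
I2 mul r3: issue@3 deps=(0,0) exec_start@3 write@5
I3 add r2: issue@4 deps=(2,0) exec_start@5 write@6
I4 add r2: issue@5 deps=(2,2) exec_start@5 write@6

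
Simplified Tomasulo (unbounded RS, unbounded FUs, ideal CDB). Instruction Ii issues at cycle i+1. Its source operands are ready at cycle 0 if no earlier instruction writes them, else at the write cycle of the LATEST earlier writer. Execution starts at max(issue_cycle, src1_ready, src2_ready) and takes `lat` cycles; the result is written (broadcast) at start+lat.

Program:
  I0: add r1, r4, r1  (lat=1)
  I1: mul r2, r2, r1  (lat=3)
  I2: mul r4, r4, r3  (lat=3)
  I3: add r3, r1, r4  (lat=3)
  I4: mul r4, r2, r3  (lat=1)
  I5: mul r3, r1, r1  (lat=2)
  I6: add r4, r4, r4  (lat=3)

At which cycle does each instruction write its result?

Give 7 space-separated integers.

I0 add r1: issue@1 deps=(None,None) exec_start@1 write@2
I1 mul r2: issue@2 deps=(None,0) exec_start@2 write@5
I2 mul r4: issue@3 deps=(None,None) exec_start@3 write@6
I3 add r3: issue@4 deps=(0,2) exec_start@6 write@9
I4 mul r4: issue@5 deps=(1,3) exec_start@9 write@10
I5 mul r3: issue@6 deps=(0,0) exec_start@6 write@8
I6 add r4: issue@7 deps=(4,4) exec_start@10 write@13

Answer: 2 5 6 9 10 8 13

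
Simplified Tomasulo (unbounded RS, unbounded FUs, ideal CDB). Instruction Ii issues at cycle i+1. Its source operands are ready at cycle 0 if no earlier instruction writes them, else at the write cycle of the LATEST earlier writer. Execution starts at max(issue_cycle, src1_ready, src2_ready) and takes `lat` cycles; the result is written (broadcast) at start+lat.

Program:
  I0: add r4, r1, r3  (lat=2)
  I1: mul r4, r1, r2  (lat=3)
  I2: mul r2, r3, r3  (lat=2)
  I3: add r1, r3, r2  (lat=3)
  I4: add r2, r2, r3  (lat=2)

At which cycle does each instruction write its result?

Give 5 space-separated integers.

I0 add r4: issue@1 deps=(None,None) exec_start@1 write@3
I1 mul r4: issue@2 deps=(None,None) exec_start@2 write@5
I2 mul r2: issue@3 deps=(None,None) exec_start@3 write@5
I3 add r1: issue@4 deps=(None,2) exec_start@5 write@8
I4 add r2: issue@5 deps=(2,None) exec_start@5 write@7

Answer: 3 5 5 8 7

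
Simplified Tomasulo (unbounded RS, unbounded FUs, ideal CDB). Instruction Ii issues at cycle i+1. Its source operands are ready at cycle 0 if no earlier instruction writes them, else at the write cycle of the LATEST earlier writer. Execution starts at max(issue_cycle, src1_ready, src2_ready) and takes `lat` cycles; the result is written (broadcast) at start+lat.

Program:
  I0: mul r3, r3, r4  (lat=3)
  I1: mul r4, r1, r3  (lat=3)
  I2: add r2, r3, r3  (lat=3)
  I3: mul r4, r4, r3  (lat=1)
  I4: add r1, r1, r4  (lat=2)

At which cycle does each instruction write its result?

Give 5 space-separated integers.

Answer: 4 7 7 8 10

Derivation:
I0 mul r3: issue@1 deps=(None,None) exec_start@1 write@4
I1 mul r4: issue@2 deps=(None,0) exec_start@4 write@7
I2 add r2: issue@3 deps=(0,0) exec_start@4 write@7
I3 mul r4: issue@4 deps=(1,0) exec_start@7 write@8
I4 add r1: issue@5 deps=(None,3) exec_start@8 write@10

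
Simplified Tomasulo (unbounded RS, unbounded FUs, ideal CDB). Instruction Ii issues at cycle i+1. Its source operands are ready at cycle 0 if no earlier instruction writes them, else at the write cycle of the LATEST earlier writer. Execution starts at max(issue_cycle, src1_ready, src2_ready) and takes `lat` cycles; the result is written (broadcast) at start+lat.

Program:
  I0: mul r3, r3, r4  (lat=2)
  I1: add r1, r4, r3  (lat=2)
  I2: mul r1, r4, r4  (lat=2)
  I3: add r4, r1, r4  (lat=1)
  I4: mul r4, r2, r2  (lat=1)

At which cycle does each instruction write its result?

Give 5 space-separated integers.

Answer: 3 5 5 6 6

Derivation:
I0 mul r3: issue@1 deps=(None,None) exec_start@1 write@3
I1 add r1: issue@2 deps=(None,0) exec_start@3 write@5
I2 mul r1: issue@3 deps=(None,None) exec_start@3 write@5
I3 add r4: issue@4 deps=(2,None) exec_start@5 write@6
I4 mul r4: issue@5 deps=(None,None) exec_start@5 write@6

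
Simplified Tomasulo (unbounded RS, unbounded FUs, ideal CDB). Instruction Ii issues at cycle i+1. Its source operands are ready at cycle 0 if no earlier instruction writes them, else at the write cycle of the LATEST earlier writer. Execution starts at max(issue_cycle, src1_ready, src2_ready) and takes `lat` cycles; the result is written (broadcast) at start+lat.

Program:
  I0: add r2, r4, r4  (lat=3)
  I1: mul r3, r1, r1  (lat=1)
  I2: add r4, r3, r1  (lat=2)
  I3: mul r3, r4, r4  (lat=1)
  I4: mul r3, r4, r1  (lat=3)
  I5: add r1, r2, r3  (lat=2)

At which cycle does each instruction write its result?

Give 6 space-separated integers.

I0 add r2: issue@1 deps=(None,None) exec_start@1 write@4
I1 mul r3: issue@2 deps=(None,None) exec_start@2 write@3
I2 add r4: issue@3 deps=(1,None) exec_start@3 write@5
I3 mul r3: issue@4 deps=(2,2) exec_start@5 write@6
I4 mul r3: issue@5 deps=(2,None) exec_start@5 write@8
I5 add r1: issue@6 deps=(0,4) exec_start@8 write@10

Answer: 4 3 5 6 8 10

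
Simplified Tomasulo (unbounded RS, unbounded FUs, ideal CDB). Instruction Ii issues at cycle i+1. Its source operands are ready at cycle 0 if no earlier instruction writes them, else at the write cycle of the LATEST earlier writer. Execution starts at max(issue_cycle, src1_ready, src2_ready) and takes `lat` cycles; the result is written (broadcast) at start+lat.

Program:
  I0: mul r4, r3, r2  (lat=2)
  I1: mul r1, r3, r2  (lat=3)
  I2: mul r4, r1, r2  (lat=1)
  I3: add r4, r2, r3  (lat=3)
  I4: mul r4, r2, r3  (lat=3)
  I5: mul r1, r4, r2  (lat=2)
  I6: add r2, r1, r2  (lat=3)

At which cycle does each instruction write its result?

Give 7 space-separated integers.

Answer: 3 5 6 7 8 10 13

Derivation:
I0 mul r4: issue@1 deps=(None,None) exec_start@1 write@3
I1 mul r1: issue@2 deps=(None,None) exec_start@2 write@5
I2 mul r4: issue@3 deps=(1,None) exec_start@5 write@6
I3 add r4: issue@4 deps=(None,None) exec_start@4 write@7
I4 mul r4: issue@5 deps=(None,None) exec_start@5 write@8
I5 mul r1: issue@6 deps=(4,None) exec_start@8 write@10
I6 add r2: issue@7 deps=(5,None) exec_start@10 write@13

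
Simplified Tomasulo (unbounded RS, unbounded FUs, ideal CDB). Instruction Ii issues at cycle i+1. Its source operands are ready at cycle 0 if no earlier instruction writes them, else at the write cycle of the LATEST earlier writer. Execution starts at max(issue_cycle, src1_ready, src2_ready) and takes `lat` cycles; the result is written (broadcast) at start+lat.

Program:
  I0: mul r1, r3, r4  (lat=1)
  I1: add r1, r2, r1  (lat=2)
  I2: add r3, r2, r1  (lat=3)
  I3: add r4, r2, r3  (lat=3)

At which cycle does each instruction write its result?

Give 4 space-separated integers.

I0 mul r1: issue@1 deps=(None,None) exec_start@1 write@2
I1 add r1: issue@2 deps=(None,0) exec_start@2 write@4
I2 add r3: issue@3 deps=(None,1) exec_start@4 write@7
I3 add r4: issue@4 deps=(None,2) exec_start@7 write@10

Answer: 2 4 7 10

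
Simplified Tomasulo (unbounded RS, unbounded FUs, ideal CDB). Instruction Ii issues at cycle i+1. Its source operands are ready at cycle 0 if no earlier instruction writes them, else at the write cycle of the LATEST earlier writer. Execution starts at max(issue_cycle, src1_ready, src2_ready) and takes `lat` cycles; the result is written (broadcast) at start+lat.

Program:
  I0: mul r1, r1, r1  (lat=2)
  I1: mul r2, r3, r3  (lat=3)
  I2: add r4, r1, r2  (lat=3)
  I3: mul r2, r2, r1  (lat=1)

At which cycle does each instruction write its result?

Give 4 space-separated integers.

I0 mul r1: issue@1 deps=(None,None) exec_start@1 write@3
I1 mul r2: issue@2 deps=(None,None) exec_start@2 write@5
I2 add r4: issue@3 deps=(0,1) exec_start@5 write@8
I3 mul r2: issue@4 deps=(1,0) exec_start@5 write@6

Answer: 3 5 8 6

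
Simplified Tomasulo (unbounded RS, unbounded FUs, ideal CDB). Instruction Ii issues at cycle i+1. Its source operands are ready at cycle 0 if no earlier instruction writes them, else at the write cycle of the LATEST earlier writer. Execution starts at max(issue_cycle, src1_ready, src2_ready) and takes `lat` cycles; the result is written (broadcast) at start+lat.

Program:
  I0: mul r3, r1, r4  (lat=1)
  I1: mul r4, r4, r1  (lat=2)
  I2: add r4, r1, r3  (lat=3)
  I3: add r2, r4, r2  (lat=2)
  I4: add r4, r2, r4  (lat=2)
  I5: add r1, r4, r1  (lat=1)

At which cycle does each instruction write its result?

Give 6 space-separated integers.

Answer: 2 4 6 8 10 11

Derivation:
I0 mul r3: issue@1 deps=(None,None) exec_start@1 write@2
I1 mul r4: issue@2 deps=(None,None) exec_start@2 write@4
I2 add r4: issue@3 deps=(None,0) exec_start@3 write@6
I3 add r2: issue@4 deps=(2,None) exec_start@6 write@8
I4 add r4: issue@5 deps=(3,2) exec_start@8 write@10
I5 add r1: issue@6 deps=(4,None) exec_start@10 write@11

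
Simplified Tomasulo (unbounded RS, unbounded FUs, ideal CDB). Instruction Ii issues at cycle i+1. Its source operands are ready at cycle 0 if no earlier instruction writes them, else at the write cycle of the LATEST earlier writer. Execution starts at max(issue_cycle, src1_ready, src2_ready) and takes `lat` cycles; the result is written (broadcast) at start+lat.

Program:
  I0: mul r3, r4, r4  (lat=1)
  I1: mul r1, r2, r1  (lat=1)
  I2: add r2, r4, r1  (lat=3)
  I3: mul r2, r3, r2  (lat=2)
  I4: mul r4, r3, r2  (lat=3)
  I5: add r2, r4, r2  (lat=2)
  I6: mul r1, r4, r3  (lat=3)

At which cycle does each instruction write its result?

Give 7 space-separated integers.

Answer: 2 3 6 8 11 13 14

Derivation:
I0 mul r3: issue@1 deps=(None,None) exec_start@1 write@2
I1 mul r1: issue@2 deps=(None,None) exec_start@2 write@3
I2 add r2: issue@3 deps=(None,1) exec_start@3 write@6
I3 mul r2: issue@4 deps=(0,2) exec_start@6 write@8
I4 mul r4: issue@5 deps=(0,3) exec_start@8 write@11
I5 add r2: issue@6 deps=(4,3) exec_start@11 write@13
I6 mul r1: issue@7 deps=(4,0) exec_start@11 write@14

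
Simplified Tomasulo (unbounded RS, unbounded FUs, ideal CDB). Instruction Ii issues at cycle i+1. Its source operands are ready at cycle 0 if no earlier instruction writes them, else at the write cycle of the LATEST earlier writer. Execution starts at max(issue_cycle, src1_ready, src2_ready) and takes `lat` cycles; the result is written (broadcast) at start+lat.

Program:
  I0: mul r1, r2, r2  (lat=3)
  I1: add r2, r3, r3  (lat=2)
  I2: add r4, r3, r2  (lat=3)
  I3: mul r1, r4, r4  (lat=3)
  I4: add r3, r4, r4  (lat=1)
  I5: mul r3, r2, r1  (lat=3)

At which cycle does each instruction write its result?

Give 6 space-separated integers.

I0 mul r1: issue@1 deps=(None,None) exec_start@1 write@4
I1 add r2: issue@2 deps=(None,None) exec_start@2 write@4
I2 add r4: issue@3 deps=(None,1) exec_start@4 write@7
I3 mul r1: issue@4 deps=(2,2) exec_start@7 write@10
I4 add r3: issue@5 deps=(2,2) exec_start@7 write@8
I5 mul r3: issue@6 deps=(1,3) exec_start@10 write@13

Answer: 4 4 7 10 8 13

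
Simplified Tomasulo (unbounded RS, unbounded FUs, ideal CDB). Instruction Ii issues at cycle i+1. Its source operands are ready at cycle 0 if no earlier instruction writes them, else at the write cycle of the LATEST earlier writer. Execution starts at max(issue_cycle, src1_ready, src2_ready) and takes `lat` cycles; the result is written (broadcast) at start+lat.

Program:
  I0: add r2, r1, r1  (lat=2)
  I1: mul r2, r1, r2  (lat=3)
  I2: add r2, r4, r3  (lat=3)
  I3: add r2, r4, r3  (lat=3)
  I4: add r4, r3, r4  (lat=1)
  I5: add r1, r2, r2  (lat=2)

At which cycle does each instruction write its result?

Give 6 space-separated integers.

Answer: 3 6 6 7 6 9

Derivation:
I0 add r2: issue@1 deps=(None,None) exec_start@1 write@3
I1 mul r2: issue@2 deps=(None,0) exec_start@3 write@6
I2 add r2: issue@3 deps=(None,None) exec_start@3 write@6
I3 add r2: issue@4 deps=(None,None) exec_start@4 write@7
I4 add r4: issue@5 deps=(None,None) exec_start@5 write@6
I5 add r1: issue@6 deps=(3,3) exec_start@7 write@9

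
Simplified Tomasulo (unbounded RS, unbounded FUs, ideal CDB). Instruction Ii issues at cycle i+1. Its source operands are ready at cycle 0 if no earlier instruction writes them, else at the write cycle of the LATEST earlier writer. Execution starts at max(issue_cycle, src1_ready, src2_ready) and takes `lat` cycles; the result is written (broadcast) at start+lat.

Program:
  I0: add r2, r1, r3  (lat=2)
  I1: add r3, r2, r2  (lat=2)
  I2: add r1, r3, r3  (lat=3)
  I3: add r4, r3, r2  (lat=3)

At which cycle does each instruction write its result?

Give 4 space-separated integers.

Answer: 3 5 8 8

Derivation:
I0 add r2: issue@1 deps=(None,None) exec_start@1 write@3
I1 add r3: issue@2 deps=(0,0) exec_start@3 write@5
I2 add r1: issue@3 deps=(1,1) exec_start@5 write@8
I3 add r4: issue@4 deps=(1,0) exec_start@5 write@8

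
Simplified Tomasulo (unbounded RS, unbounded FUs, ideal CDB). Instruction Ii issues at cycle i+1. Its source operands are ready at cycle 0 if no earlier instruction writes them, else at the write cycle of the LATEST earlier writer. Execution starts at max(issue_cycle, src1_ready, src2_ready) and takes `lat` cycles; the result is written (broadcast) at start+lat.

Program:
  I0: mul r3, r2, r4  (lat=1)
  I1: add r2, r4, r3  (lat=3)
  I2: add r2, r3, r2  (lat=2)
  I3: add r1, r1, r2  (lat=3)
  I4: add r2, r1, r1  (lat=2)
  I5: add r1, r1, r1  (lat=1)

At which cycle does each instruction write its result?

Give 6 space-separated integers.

I0 mul r3: issue@1 deps=(None,None) exec_start@1 write@2
I1 add r2: issue@2 deps=(None,0) exec_start@2 write@5
I2 add r2: issue@3 deps=(0,1) exec_start@5 write@7
I3 add r1: issue@4 deps=(None,2) exec_start@7 write@10
I4 add r2: issue@5 deps=(3,3) exec_start@10 write@12
I5 add r1: issue@6 deps=(3,3) exec_start@10 write@11

Answer: 2 5 7 10 12 11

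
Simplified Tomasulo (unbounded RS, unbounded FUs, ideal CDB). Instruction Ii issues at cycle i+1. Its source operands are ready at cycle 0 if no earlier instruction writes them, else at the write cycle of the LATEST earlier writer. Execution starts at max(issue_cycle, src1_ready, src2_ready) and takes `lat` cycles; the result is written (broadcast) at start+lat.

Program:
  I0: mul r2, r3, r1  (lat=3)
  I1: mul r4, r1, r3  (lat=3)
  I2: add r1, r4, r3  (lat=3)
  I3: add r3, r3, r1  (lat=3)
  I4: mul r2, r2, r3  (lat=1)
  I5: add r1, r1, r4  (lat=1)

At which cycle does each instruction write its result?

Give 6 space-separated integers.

Answer: 4 5 8 11 12 9

Derivation:
I0 mul r2: issue@1 deps=(None,None) exec_start@1 write@4
I1 mul r4: issue@2 deps=(None,None) exec_start@2 write@5
I2 add r1: issue@3 deps=(1,None) exec_start@5 write@8
I3 add r3: issue@4 deps=(None,2) exec_start@8 write@11
I4 mul r2: issue@5 deps=(0,3) exec_start@11 write@12
I5 add r1: issue@6 deps=(2,1) exec_start@8 write@9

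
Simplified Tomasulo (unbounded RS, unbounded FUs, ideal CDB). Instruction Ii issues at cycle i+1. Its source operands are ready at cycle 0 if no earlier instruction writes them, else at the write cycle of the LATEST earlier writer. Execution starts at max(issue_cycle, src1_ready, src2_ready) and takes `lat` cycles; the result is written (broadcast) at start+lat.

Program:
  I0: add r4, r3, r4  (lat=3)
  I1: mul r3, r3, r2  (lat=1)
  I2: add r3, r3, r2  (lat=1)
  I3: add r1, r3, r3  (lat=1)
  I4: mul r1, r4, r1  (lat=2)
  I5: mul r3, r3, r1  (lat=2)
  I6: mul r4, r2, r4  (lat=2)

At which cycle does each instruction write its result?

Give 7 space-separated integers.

I0 add r4: issue@1 deps=(None,None) exec_start@1 write@4
I1 mul r3: issue@2 deps=(None,None) exec_start@2 write@3
I2 add r3: issue@3 deps=(1,None) exec_start@3 write@4
I3 add r1: issue@4 deps=(2,2) exec_start@4 write@5
I4 mul r1: issue@5 deps=(0,3) exec_start@5 write@7
I5 mul r3: issue@6 deps=(2,4) exec_start@7 write@9
I6 mul r4: issue@7 deps=(None,0) exec_start@7 write@9

Answer: 4 3 4 5 7 9 9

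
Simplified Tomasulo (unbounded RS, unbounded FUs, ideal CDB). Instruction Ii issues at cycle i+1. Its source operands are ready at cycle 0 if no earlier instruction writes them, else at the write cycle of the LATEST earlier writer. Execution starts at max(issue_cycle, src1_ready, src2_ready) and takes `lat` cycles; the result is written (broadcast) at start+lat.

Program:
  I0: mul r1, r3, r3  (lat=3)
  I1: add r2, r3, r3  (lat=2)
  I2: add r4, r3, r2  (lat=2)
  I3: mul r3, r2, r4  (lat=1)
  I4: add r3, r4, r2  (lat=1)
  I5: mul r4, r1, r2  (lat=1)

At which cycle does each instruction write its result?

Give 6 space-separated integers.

Answer: 4 4 6 7 7 7

Derivation:
I0 mul r1: issue@1 deps=(None,None) exec_start@1 write@4
I1 add r2: issue@2 deps=(None,None) exec_start@2 write@4
I2 add r4: issue@3 deps=(None,1) exec_start@4 write@6
I3 mul r3: issue@4 deps=(1,2) exec_start@6 write@7
I4 add r3: issue@5 deps=(2,1) exec_start@6 write@7
I5 mul r4: issue@6 deps=(0,1) exec_start@6 write@7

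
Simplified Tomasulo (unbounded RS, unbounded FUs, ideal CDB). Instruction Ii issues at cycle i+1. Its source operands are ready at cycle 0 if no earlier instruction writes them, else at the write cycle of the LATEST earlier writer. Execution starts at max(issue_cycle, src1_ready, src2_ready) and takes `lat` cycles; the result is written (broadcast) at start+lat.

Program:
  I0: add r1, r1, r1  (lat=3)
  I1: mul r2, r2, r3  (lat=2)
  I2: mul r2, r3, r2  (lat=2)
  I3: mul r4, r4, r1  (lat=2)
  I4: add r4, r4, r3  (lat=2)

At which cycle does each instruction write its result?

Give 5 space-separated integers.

Answer: 4 4 6 6 8

Derivation:
I0 add r1: issue@1 deps=(None,None) exec_start@1 write@4
I1 mul r2: issue@2 deps=(None,None) exec_start@2 write@4
I2 mul r2: issue@3 deps=(None,1) exec_start@4 write@6
I3 mul r4: issue@4 deps=(None,0) exec_start@4 write@6
I4 add r4: issue@5 deps=(3,None) exec_start@6 write@8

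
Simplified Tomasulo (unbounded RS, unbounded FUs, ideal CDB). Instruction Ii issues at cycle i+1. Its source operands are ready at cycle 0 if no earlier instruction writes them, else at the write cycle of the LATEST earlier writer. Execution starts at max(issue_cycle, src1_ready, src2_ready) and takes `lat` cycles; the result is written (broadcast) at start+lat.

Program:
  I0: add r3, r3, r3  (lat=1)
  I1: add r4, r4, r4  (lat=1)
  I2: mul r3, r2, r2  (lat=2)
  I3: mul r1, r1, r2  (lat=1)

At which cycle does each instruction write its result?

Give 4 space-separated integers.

I0 add r3: issue@1 deps=(None,None) exec_start@1 write@2
I1 add r4: issue@2 deps=(None,None) exec_start@2 write@3
I2 mul r3: issue@3 deps=(None,None) exec_start@3 write@5
I3 mul r1: issue@4 deps=(None,None) exec_start@4 write@5

Answer: 2 3 5 5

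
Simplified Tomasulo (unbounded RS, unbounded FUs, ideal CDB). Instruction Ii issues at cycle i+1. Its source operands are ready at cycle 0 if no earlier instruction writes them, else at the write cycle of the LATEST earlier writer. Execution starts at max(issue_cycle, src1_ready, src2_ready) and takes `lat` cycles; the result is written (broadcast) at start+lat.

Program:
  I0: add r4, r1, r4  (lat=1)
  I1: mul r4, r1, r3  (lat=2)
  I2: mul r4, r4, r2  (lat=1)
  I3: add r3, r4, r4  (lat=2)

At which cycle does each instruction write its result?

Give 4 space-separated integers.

I0 add r4: issue@1 deps=(None,None) exec_start@1 write@2
I1 mul r4: issue@2 deps=(None,None) exec_start@2 write@4
I2 mul r4: issue@3 deps=(1,None) exec_start@4 write@5
I3 add r3: issue@4 deps=(2,2) exec_start@5 write@7

Answer: 2 4 5 7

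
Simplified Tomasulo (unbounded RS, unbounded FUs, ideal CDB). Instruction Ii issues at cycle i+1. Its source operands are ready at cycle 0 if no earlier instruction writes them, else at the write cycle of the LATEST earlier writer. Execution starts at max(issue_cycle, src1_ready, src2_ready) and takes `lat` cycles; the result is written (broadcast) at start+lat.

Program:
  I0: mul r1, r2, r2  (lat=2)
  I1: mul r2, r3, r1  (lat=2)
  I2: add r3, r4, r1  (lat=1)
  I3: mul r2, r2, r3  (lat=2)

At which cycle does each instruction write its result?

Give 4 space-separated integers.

Answer: 3 5 4 7

Derivation:
I0 mul r1: issue@1 deps=(None,None) exec_start@1 write@3
I1 mul r2: issue@2 deps=(None,0) exec_start@3 write@5
I2 add r3: issue@3 deps=(None,0) exec_start@3 write@4
I3 mul r2: issue@4 deps=(1,2) exec_start@5 write@7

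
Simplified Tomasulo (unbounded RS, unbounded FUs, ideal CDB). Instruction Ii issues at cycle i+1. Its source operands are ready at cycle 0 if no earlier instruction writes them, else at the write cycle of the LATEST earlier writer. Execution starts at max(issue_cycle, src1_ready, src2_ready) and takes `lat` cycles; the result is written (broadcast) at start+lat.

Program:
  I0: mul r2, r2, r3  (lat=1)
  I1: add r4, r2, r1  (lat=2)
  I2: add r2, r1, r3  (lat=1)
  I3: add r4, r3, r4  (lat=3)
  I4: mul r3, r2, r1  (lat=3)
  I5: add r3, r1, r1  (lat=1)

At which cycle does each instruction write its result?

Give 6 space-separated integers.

I0 mul r2: issue@1 deps=(None,None) exec_start@1 write@2
I1 add r4: issue@2 deps=(0,None) exec_start@2 write@4
I2 add r2: issue@3 deps=(None,None) exec_start@3 write@4
I3 add r4: issue@4 deps=(None,1) exec_start@4 write@7
I4 mul r3: issue@5 deps=(2,None) exec_start@5 write@8
I5 add r3: issue@6 deps=(None,None) exec_start@6 write@7

Answer: 2 4 4 7 8 7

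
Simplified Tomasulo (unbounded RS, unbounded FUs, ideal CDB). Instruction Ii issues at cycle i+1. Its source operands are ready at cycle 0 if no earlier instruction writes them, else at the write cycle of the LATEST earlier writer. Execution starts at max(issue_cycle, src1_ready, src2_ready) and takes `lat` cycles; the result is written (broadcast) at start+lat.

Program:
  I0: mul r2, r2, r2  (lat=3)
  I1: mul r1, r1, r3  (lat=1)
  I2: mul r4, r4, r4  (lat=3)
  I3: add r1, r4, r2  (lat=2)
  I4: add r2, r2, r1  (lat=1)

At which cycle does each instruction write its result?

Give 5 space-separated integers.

Answer: 4 3 6 8 9

Derivation:
I0 mul r2: issue@1 deps=(None,None) exec_start@1 write@4
I1 mul r1: issue@2 deps=(None,None) exec_start@2 write@3
I2 mul r4: issue@3 deps=(None,None) exec_start@3 write@6
I3 add r1: issue@4 deps=(2,0) exec_start@6 write@8
I4 add r2: issue@5 deps=(0,3) exec_start@8 write@9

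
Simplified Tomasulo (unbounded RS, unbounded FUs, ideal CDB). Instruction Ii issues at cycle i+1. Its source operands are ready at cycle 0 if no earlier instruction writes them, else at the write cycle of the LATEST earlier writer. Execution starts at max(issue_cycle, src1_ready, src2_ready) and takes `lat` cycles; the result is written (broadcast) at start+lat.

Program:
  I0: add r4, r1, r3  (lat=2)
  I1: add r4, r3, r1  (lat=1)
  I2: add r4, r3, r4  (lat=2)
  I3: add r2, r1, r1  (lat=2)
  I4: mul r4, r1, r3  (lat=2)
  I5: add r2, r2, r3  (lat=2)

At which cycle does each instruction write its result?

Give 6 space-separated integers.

I0 add r4: issue@1 deps=(None,None) exec_start@1 write@3
I1 add r4: issue@2 deps=(None,None) exec_start@2 write@3
I2 add r4: issue@3 deps=(None,1) exec_start@3 write@5
I3 add r2: issue@4 deps=(None,None) exec_start@4 write@6
I4 mul r4: issue@5 deps=(None,None) exec_start@5 write@7
I5 add r2: issue@6 deps=(3,None) exec_start@6 write@8

Answer: 3 3 5 6 7 8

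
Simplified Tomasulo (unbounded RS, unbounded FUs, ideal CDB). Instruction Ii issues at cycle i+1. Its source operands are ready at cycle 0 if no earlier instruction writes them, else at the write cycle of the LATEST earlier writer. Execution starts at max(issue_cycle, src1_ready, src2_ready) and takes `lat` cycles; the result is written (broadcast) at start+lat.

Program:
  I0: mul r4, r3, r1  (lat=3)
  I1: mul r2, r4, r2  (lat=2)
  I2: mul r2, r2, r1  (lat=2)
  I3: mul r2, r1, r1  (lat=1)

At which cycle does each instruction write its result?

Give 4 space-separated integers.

I0 mul r4: issue@1 deps=(None,None) exec_start@1 write@4
I1 mul r2: issue@2 deps=(0,None) exec_start@4 write@6
I2 mul r2: issue@3 deps=(1,None) exec_start@6 write@8
I3 mul r2: issue@4 deps=(None,None) exec_start@4 write@5

Answer: 4 6 8 5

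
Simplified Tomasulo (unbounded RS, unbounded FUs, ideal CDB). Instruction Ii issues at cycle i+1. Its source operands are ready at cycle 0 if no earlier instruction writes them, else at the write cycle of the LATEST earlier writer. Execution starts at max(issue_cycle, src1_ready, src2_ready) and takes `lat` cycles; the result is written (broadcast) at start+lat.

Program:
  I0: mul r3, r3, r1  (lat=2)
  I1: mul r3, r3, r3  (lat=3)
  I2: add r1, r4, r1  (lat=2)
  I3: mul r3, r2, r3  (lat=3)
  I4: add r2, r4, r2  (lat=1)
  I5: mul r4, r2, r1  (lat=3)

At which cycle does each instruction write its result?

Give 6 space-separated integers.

I0 mul r3: issue@1 deps=(None,None) exec_start@1 write@3
I1 mul r3: issue@2 deps=(0,0) exec_start@3 write@6
I2 add r1: issue@3 deps=(None,None) exec_start@3 write@5
I3 mul r3: issue@4 deps=(None,1) exec_start@6 write@9
I4 add r2: issue@5 deps=(None,None) exec_start@5 write@6
I5 mul r4: issue@6 deps=(4,2) exec_start@6 write@9

Answer: 3 6 5 9 6 9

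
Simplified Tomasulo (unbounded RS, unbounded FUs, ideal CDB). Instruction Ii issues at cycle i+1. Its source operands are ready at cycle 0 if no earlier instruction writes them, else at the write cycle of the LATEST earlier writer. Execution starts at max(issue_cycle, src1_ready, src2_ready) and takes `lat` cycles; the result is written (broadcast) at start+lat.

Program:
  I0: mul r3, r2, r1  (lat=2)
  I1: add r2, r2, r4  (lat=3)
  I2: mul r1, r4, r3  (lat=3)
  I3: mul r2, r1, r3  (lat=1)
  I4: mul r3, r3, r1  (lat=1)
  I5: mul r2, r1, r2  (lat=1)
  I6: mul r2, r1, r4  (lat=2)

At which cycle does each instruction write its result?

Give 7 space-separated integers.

Answer: 3 5 6 7 7 8 9

Derivation:
I0 mul r3: issue@1 deps=(None,None) exec_start@1 write@3
I1 add r2: issue@2 deps=(None,None) exec_start@2 write@5
I2 mul r1: issue@3 deps=(None,0) exec_start@3 write@6
I3 mul r2: issue@4 deps=(2,0) exec_start@6 write@7
I4 mul r3: issue@5 deps=(0,2) exec_start@6 write@7
I5 mul r2: issue@6 deps=(2,3) exec_start@7 write@8
I6 mul r2: issue@7 deps=(2,None) exec_start@7 write@9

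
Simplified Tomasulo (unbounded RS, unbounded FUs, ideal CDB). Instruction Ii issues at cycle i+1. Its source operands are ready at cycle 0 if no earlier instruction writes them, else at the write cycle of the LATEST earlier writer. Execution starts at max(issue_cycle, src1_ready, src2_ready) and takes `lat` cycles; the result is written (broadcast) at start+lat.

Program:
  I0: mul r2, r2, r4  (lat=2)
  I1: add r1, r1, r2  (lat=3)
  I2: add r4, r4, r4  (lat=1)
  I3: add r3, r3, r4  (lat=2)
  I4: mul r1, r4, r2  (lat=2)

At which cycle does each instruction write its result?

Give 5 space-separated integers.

I0 mul r2: issue@1 deps=(None,None) exec_start@1 write@3
I1 add r1: issue@2 deps=(None,0) exec_start@3 write@6
I2 add r4: issue@3 deps=(None,None) exec_start@3 write@4
I3 add r3: issue@4 deps=(None,2) exec_start@4 write@6
I4 mul r1: issue@5 deps=(2,0) exec_start@5 write@7

Answer: 3 6 4 6 7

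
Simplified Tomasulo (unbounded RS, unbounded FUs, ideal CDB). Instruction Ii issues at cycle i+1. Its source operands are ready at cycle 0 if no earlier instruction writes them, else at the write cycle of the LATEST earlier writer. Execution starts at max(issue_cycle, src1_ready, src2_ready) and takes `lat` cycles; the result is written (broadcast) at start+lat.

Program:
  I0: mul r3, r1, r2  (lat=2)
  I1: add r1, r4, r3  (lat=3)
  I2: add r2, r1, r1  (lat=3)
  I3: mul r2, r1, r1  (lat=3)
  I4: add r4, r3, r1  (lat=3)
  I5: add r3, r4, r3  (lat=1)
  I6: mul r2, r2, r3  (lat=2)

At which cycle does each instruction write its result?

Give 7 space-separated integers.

Answer: 3 6 9 9 9 10 12

Derivation:
I0 mul r3: issue@1 deps=(None,None) exec_start@1 write@3
I1 add r1: issue@2 deps=(None,0) exec_start@3 write@6
I2 add r2: issue@3 deps=(1,1) exec_start@6 write@9
I3 mul r2: issue@4 deps=(1,1) exec_start@6 write@9
I4 add r4: issue@5 deps=(0,1) exec_start@6 write@9
I5 add r3: issue@6 deps=(4,0) exec_start@9 write@10
I6 mul r2: issue@7 deps=(3,5) exec_start@10 write@12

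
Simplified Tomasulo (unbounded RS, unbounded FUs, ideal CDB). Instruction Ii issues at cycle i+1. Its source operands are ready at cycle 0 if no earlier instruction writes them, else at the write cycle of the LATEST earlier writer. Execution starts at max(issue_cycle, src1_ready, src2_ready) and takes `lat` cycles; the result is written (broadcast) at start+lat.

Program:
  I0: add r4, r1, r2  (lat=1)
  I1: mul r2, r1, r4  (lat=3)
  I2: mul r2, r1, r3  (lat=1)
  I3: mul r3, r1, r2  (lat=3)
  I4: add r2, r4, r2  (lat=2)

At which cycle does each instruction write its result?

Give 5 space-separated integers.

I0 add r4: issue@1 deps=(None,None) exec_start@1 write@2
I1 mul r2: issue@2 deps=(None,0) exec_start@2 write@5
I2 mul r2: issue@3 deps=(None,None) exec_start@3 write@4
I3 mul r3: issue@4 deps=(None,2) exec_start@4 write@7
I4 add r2: issue@5 deps=(0,2) exec_start@5 write@7

Answer: 2 5 4 7 7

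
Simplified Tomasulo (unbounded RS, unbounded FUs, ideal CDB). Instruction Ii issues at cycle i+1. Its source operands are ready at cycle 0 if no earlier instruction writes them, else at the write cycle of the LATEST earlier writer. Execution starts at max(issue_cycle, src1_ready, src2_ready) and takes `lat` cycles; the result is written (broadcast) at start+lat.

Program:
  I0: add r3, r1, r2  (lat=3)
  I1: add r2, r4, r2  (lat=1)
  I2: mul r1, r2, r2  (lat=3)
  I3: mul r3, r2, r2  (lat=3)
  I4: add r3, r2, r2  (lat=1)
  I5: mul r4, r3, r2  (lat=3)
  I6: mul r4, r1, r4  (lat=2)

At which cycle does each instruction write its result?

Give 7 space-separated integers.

Answer: 4 3 6 7 6 9 11

Derivation:
I0 add r3: issue@1 deps=(None,None) exec_start@1 write@4
I1 add r2: issue@2 deps=(None,None) exec_start@2 write@3
I2 mul r1: issue@3 deps=(1,1) exec_start@3 write@6
I3 mul r3: issue@4 deps=(1,1) exec_start@4 write@7
I4 add r3: issue@5 deps=(1,1) exec_start@5 write@6
I5 mul r4: issue@6 deps=(4,1) exec_start@6 write@9
I6 mul r4: issue@7 deps=(2,5) exec_start@9 write@11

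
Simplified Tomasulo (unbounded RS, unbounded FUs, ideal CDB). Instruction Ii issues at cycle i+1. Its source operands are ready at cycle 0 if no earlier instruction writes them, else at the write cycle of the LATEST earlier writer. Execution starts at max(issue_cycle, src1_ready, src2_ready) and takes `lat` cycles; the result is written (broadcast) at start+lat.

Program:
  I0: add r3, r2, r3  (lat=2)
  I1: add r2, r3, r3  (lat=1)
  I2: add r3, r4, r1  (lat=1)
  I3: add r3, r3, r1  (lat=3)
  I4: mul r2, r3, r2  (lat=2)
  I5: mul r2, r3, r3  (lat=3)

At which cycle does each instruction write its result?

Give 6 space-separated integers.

Answer: 3 4 4 7 9 10

Derivation:
I0 add r3: issue@1 deps=(None,None) exec_start@1 write@3
I1 add r2: issue@2 deps=(0,0) exec_start@3 write@4
I2 add r3: issue@3 deps=(None,None) exec_start@3 write@4
I3 add r3: issue@4 deps=(2,None) exec_start@4 write@7
I4 mul r2: issue@5 deps=(3,1) exec_start@7 write@9
I5 mul r2: issue@6 deps=(3,3) exec_start@7 write@10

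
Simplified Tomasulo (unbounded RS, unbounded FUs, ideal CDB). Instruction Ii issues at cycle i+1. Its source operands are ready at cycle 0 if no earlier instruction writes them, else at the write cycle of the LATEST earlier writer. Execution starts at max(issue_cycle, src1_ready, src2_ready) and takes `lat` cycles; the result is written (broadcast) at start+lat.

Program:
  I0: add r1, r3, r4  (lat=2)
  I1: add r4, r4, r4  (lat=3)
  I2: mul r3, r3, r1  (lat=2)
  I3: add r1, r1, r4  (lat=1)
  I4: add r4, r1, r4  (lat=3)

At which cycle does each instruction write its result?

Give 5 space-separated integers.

Answer: 3 5 5 6 9

Derivation:
I0 add r1: issue@1 deps=(None,None) exec_start@1 write@3
I1 add r4: issue@2 deps=(None,None) exec_start@2 write@5
I2 mul r3: issue@3 deps=(None,0) exec_start@3 write@5
I3 add r1: issue@4 deps=(0,1) exec_start@5 write@6
I4 add r4: issue@5 deps=(3,1) exec_start@6 write@9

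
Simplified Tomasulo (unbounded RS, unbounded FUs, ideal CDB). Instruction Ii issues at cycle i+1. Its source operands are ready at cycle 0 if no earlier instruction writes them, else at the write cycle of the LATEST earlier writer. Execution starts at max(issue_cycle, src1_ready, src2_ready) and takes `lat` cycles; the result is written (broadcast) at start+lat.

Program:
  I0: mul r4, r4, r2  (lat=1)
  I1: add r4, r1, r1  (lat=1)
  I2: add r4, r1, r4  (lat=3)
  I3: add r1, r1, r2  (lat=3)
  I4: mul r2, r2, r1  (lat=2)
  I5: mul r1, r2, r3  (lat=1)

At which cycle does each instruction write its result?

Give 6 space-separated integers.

I0 mul r4: issue@1 deps=(None,None) exec_start@1 write@2
I1 add r4: issue@2 deps=(None,None) exec_start@2 write@3
I2 add r4: issue@3 deps=(None,1) exec_start@3 write@6
I3 add r1: issue@4 deps=(None,None) exec_start@4 write@7
I4 mul r2: issue@5 deps=(None,3) exec_start@7 write@9
I5 mul r1: issue@6 deps=(4,None) exec_start@9 write@10

Answer: 2 3 6 7 9 10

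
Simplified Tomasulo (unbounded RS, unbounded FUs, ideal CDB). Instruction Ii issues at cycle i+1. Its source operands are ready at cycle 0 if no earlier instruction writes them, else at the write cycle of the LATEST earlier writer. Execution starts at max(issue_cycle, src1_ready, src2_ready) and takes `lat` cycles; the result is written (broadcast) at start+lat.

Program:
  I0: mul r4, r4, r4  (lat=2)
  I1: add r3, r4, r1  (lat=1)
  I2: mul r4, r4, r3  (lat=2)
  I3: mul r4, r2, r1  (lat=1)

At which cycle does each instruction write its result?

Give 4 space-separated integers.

Answer: 3 4 6 5

Derivation:
I0 mul r4: issue@1 deps=(None,None) exec_start@1 write@3
I1 add r3: issue@2 deps=(0,None) exec_start@3 write@4
I2 mul r4: issue@3 deps=(0,1) exec_start@4 write@6
I3 mul r4: issue@4 deps=(None,None) exec_start@4 write@5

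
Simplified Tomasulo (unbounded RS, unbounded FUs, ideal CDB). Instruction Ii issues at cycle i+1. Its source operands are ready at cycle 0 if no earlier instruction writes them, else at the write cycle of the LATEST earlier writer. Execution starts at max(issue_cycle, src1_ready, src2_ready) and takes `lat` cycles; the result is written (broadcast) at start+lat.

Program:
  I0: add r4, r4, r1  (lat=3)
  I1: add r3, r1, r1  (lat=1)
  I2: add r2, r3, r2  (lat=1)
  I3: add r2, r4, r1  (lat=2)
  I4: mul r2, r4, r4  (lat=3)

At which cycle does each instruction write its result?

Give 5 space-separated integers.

I0 add r4: issue@1 deps=(None,None) exec_start@1 write@4
I1 add r3: issue@2 deps=(None,None) exec_start@2 write@3
I2 add r2: issue@3 deps=(1,None) exec_start@3 write@4
I3 add r2: issue@4 deps=(0,None) exec_start@4 write@6
I4 mul r2: issue@5 deps=(0,0) exec_start@5 write@8

Answer: 4 3 4 6 8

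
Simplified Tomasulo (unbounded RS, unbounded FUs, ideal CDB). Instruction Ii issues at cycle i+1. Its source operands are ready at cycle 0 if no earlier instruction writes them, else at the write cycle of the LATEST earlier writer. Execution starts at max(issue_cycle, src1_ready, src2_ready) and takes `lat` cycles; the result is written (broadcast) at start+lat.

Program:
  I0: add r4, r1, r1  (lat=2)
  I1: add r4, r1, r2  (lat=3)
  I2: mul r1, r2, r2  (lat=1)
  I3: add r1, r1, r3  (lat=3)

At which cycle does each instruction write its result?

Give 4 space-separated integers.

Answer: 3 5 4 7

Derivation:
I0 add r4: issue@1 deps=(None,None) exec_start@1 write@3
I1 add r4: issue@2 deps=(None,None) exec_start@2 write@5
I2 mul r1: issue@3 deps=(None,None) exec_start@3 write@4
I3 add r1: issue@4 deps=(2,None) exec_start@4 write@7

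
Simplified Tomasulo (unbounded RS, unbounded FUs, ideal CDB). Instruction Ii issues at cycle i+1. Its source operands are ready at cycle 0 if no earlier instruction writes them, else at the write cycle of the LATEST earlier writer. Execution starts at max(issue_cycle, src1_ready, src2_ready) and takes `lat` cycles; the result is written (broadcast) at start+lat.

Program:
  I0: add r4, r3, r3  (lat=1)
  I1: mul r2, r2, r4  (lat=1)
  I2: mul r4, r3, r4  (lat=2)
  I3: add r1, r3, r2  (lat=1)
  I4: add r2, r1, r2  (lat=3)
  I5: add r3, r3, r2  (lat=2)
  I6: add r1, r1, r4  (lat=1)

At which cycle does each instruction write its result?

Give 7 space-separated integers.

I0 add r4: issue@1 deps=(None,None) exec_start@1 write@2
I1 mul r2: issue@2 deps=(None,0) exec_start@2 write@3
I2 mul r4: issue@3 deps=(None,0) exec_start@3 write@5
I3 add r1: issue@4 deps=(None,1) exec_start@4 write@5
I4 add r2: issue@5 deps=(3,1) exec_start@5 write@8
I5 add r3: issue@6 deps=(None,4) exec_start@8 write@10
I6 add r1: issue@7 deps=(3,2) exec_start@7 write@8

Answer: 2 3 5 5 8 10 8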